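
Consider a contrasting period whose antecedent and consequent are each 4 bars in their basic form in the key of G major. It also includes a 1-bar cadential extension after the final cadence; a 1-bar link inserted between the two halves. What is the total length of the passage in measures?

10 measures

Basic contrasting period: 4 + 4 = 8 bars.
8 (basic form) + 1 (cadential extension) + 1 (link) = 10.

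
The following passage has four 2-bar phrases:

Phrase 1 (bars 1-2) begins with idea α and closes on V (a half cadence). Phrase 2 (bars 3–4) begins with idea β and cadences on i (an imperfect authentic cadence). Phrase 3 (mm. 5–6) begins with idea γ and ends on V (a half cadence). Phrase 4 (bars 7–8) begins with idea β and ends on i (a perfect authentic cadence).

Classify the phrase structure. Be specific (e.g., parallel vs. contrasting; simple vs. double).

contrasting double period

Four phrases in two halves: the first half (mm. 1–4) ends with an imperfect authentic cadence, the second (measures 5-8) with a perfect authentic cadence — a large antecedent–consequent pair, i.e. a double period.
Phrase 3 begins with different material from phrase 1, making it contrasting.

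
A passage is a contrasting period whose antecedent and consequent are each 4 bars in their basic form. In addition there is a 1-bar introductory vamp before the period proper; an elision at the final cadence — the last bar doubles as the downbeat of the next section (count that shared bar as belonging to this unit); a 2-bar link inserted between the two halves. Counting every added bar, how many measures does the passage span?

Basic contrasting period: 4 + 4 = 8 bars.
8 (basic form) + 1 (introduction) + 2 (link) = 11.
The elision shares a bar with the next section but does not change this unit's count.

11 measures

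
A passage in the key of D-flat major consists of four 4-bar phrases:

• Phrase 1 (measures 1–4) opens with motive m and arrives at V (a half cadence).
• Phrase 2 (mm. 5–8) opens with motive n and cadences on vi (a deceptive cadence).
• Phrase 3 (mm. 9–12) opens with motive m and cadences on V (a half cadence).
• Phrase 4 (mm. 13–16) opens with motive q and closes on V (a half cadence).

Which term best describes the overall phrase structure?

phrase group

Phrase 4 ends with a half cadence, no stronger than phrase 2's deceptive cadence, so the four phrases do not form a double period; nor do phrases 3–4 duplicate 1–2, so it is not a repeated period. With no phrase reaching a conclusive cadence, the passage is a phrase group.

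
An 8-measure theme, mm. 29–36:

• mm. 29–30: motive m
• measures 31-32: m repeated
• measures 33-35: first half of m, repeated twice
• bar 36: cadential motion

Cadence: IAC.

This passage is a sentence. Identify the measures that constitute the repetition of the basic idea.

The presentation of a sentence is the basic idea (measures 29-30) plus its repetition (mm. 31–32); the repetition of the basic idea is therefore bars 31–32.

measures 31–32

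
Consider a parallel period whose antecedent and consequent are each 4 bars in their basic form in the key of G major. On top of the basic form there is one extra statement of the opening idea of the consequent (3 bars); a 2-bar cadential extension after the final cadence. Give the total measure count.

Basic parallel period: 4 + 4 = 8 bars.
8 (basic form) + 3 (extra statement) + 2 (cadential extension) = 13.

13 measures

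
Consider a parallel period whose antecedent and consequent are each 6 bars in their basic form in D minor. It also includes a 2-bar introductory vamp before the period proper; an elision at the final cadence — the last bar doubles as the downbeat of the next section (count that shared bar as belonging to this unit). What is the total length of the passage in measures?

14 measures

Basic parallel period: 6 + 6 = 12 bars.
12 (basic form) + 2 (introduction) = 14.
The elision shares a bar with the next section but does not change this unit's count.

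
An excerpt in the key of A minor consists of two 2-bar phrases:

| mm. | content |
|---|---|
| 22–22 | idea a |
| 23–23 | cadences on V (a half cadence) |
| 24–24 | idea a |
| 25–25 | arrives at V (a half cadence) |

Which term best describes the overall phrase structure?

Both phrases have the same opening (a) and the same cadence (half cadence): the second is a restatement, not a consequent, so this is a repeated phrase rather than a period.

repeated phrase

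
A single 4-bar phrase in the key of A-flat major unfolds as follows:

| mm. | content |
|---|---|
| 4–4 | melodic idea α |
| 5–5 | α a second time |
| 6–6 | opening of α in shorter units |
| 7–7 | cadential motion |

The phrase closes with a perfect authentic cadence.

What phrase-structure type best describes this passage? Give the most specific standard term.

sentence

Basic idea (m. 4) + its repetition (bar 5) form the presentation; fragmentation and cadence (bars 6–7) form the continuation — the 4-bar whole is a sentence.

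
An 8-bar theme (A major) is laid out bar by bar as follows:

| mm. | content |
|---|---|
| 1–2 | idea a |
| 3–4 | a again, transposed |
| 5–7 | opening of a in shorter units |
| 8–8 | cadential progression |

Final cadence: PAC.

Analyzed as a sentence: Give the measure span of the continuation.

measures 5–8

After the presentation (bars 1–4), the continuation covers the fragmentation through the cadence: mm. 5–8.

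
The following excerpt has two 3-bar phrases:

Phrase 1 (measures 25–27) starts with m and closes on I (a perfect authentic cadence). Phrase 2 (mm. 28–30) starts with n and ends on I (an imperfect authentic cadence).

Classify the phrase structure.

The second phrase closes with an imperfect authentic cadence, which is not stronger than the first phrase's perfect authentic cadence; without a weak→strong cadential pair there is no antecedent–consequent relationship, so this is a phrase group rather than a period.

phrase group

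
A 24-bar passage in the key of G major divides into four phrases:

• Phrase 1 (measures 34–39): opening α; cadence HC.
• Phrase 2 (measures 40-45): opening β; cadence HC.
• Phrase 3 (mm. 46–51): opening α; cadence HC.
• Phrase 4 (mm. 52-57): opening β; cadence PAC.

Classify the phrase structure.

parallel double period

Four phrases in two halves: the first half (mm. 34–45) ends with a half cadence, the second (mm. 46-57) with a perfect authentic cadence — a large antecedent–consequent pair, i.e. a double period.
Phrase 3 begins with the same material as phrase 1, making it parallel.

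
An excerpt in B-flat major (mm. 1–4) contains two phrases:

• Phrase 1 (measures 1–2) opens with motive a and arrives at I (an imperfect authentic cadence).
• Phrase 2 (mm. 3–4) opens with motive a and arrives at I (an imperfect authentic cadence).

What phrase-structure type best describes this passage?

repeated phrase

Both phrases have the same opening (a) and the same cadence (imperfect authentic cadence): the second is a restatement, not a consequent, so this is a repeated phrase rather than a period.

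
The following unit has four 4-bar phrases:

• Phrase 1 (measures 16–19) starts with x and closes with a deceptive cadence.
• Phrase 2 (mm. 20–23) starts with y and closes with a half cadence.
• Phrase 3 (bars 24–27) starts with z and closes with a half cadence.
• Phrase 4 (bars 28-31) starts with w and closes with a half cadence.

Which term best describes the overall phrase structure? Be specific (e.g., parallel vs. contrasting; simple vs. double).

phrase group

Phrase 4 ends with a half cadence, no stronger than phrase 2's half cadence, so the four phrases do not form a double period; nor do phrases 3–4 duplicate 1–2, so it is not a repeated period. With no phrase reaching a conclusive cadence, the passage is a phrase group.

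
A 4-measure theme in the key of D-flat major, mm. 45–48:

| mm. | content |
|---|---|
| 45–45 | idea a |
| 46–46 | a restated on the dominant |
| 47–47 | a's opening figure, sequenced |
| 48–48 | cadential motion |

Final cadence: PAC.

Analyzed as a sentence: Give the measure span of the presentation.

The presentation of a sentence is the basic idea (measure 45) plus its repetition (m. 46); the presentation is therefore mm. 45-46.

measures 45–46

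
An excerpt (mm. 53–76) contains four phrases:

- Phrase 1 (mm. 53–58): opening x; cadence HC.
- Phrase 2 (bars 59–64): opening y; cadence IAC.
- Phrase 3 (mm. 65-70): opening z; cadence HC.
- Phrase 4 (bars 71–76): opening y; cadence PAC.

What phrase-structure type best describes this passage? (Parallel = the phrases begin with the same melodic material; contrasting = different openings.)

contrasting double period

Four phrases in two halves: the first half (bars 53–64) ends with an imperfect authentic cadence, the second (measures 65–76) with a perfect authentic cadence — a large antecedent–consequent pair, i.e. a double period.
Phrase 3 begins with different material from phrase 1, making it contrasting.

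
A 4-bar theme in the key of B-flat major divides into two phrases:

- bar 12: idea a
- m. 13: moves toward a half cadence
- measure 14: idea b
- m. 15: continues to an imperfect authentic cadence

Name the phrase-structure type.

Phrase 1 ends with a half cadence (weaker) and phrase 2 with an imperfect authentic cadence (stronger): antecedent + consequent = a period.
The two phrases open with different material (a / b), so the period is contrasting.

contrasting period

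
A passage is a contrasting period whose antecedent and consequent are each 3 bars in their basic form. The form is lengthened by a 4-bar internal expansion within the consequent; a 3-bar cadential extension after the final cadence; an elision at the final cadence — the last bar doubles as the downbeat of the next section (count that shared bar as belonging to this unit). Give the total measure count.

Basic contrasting period: 3 + 3 = 6 bars.
6 (basic form) + 4 (internal expansion) + 3 (cadential extension) = 13.
The elision shares a bar with the next section but does not change this unit's count.

13 measures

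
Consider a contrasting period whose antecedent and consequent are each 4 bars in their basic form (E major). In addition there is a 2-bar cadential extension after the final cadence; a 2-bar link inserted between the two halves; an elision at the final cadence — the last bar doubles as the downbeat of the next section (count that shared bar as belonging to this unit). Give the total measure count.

12 measures

Basic contrasting period: 4 + 4 = 8 bars.
8 (basic form) + 2 (cadential extension) + 2 (link) = 12.
The elision shares a bar with the next section but does not change this unit's count.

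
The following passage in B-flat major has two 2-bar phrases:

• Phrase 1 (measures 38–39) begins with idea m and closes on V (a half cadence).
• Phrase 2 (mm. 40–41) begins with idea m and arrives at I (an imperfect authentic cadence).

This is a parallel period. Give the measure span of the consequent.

measures 40–41

The phrase ending with the weaker cadence (half cadence) is the antecedent; the one ending more conclusively (imperfect authentic cadence) is the consequent. The consequent is measures 40–41.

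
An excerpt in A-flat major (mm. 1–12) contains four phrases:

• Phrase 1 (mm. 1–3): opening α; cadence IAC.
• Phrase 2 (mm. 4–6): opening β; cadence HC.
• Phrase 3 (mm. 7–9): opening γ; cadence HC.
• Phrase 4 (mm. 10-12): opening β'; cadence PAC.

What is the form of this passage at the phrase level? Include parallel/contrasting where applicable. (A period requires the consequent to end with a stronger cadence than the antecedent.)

Four phrases in two halves: the first half (bars 1-6) ends with a half cadence, the second (mm. 7–12) with a perfect authentic cadence — a large antecedent–consequent pair, i.e. a double period.
Phrase 3 begins with different material from phrase 1, making it contrasting.

contrasting double period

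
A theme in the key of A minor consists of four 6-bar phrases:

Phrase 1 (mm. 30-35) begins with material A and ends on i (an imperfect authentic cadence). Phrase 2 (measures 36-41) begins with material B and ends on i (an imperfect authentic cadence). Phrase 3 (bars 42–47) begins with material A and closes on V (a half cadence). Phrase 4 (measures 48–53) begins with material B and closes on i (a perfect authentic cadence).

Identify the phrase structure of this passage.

Four phrases in two halves: the first half (measures 30-41) ends with an imperfect authentic cadence, the second (mm. 42–53) with a perfect authentic cadence — a large antecedent–consequent pair, i.e. a double period.
Phrase 3 begins with the same material as phrase 1, making it parallel.

parallel double period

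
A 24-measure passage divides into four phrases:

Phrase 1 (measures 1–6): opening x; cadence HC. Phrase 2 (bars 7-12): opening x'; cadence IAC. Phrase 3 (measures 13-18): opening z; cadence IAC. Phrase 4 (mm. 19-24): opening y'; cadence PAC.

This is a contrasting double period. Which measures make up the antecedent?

measures 1–12

In a double period the first pair of phrases (ending imperfect authentic cadence) is the large antecedent and the second pair (ending perfect authentic cadence) is the large consequent; the antecedent is measures 1–12.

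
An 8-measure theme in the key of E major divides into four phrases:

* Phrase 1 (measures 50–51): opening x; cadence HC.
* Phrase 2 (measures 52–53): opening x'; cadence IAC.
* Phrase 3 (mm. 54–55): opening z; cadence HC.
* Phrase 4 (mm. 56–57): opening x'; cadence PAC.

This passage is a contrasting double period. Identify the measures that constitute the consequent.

In a double period the four phrases pair into a large antecedent (phrases 1–2, ending imperfect authentic cadence) and a large consequent (phrases 3–4, ending perfect authentic cadence). The consequent spans mm. 54–57.

measures 54–57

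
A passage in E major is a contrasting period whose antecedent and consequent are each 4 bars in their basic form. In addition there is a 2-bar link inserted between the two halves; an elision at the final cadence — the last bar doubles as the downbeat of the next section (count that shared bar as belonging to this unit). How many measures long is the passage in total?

Basic contrasting period: 4 + 4 = 8 bars.
8 (basic form) + 2 (link) = 10.
The elision shares a bar with the next section but does not change this unit's count.

10 measures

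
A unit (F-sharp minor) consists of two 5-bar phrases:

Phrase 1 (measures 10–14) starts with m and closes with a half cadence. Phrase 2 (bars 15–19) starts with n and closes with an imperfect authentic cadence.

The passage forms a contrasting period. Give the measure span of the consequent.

The phrase ending with the weaker cadence (half cadence) is the antecedent; the one ending more conclusively (imperfect authentic cadence) is the consequent. The consequent is measures 15–19.

measures 15–19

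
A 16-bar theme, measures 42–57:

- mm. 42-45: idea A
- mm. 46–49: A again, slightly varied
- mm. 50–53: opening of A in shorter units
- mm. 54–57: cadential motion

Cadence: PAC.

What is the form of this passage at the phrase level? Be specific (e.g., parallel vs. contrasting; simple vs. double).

Basic idea (mm. 42–45) + its repetition (mm. 46-49) form the presentation; fragmentation and cadence (measures 50–57) form the continuation — the 16-bar whole is a sentence.

sentence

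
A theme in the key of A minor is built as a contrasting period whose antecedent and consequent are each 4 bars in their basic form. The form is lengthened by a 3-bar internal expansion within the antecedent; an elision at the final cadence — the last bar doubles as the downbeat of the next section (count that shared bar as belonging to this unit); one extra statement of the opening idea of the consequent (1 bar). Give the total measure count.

12 measures

Basic contrasting period: 4 + 4 = 8 bars.
8 (basic form) + 3 (internal expansion) + 1 (extra statement) = 12.
The elision shares a bar with the next section but does not change this unit's count.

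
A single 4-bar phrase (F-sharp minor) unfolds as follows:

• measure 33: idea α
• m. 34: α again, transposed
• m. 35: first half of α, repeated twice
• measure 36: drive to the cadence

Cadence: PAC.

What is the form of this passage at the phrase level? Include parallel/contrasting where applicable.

Basic idea (m. 33) + its repetition (m. 34) form the presentation; fragmentation and cadence (bars 35–36) form the continuation — the 4-bar whole is a sentence.

sentence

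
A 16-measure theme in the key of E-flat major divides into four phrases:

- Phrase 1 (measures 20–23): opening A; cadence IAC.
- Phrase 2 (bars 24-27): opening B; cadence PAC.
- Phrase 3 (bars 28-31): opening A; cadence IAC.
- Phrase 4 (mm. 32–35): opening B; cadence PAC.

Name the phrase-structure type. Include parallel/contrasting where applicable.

The cadence pattern IAC–PAC–IAC–PAC is weak–strong twice, and phrases 3–4 restate phrases 1–2: a period heard twice, not a double period (which would end weakly at phrase 2).

repeated period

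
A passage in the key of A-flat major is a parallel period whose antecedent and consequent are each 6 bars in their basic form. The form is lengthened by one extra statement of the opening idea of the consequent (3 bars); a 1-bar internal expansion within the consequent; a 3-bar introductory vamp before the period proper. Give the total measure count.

Basic parallel period: 6 + 6 = 12 bars.
12 (basic form) + 3 (extra statement) + 1 (internal expansion) + 3 (introduction) = 19.

19 measures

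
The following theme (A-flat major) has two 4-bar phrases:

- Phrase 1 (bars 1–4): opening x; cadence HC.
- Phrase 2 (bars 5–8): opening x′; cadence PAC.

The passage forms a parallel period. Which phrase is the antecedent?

The phrase ending with the weaker cadence (half cadence) is the antecedent; the one ending more conclusively (perfect authentic cadence) is the consequent. The antecedent is phrase 1.

phrase 1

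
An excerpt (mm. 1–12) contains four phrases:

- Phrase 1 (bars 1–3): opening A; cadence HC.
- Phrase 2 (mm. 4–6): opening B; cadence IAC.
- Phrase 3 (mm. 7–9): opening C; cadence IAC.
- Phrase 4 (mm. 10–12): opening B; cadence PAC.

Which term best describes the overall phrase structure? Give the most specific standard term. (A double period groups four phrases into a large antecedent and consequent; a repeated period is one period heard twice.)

contrasting double period

Four phrases in two halves: the first half (mm. 1–6) ends with an imperfect authentic cadence, the second (bars 7–12) with a perfect authentic cadence — a large antecedent–consequent pair, i.e. a double period.
Phrase 3 begins with different material from phrase 1, making it contrasting.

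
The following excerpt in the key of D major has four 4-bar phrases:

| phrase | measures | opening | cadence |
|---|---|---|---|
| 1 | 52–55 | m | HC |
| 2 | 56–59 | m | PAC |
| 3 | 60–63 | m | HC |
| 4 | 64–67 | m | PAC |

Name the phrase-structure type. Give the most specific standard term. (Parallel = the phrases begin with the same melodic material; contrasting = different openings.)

repeated period

The cadence pattern HC–PAC–HC–PAC is weak–strong twice, and phrases 3–4 restate phrases 1–2: a period heard twice, not a double period (which would end weakly at phrase 2).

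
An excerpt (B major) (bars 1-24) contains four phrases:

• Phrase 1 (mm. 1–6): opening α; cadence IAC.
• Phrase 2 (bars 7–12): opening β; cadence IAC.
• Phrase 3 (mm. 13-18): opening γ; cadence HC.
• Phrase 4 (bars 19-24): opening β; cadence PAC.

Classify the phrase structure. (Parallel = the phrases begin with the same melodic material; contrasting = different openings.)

Four phrases in two halves: the first half (mm. 1–12) ends with an imperfect authentic cadence, the second (mm. 13–24) with a perfect authentic cadence — a large antecedent–consequent pair, i.e. a double period.
Phrase 3 begins with different material from phrase 1, making it contrasting.

contrasting double period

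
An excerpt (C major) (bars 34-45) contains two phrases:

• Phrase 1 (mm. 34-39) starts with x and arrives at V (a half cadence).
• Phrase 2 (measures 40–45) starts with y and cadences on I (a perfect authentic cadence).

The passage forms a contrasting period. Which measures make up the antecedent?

The antecedent is the phrase ending with the weaker cadence (half cadence, phrase 1) and the consequent the one ending more conclusively (perfect authentic cadence, phrase 2); the antecedent is mm. 34–39.

measures 34–39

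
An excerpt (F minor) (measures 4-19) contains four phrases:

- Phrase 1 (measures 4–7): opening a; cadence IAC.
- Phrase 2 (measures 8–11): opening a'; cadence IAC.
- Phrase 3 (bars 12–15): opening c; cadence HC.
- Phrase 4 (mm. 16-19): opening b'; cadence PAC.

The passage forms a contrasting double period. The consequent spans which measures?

measures 12–19

In a double period the four phrases pair into a large antecedent (phrases 1–2, ending imperfect authentic cadence) and a large consequent (phrases 3–4, ending perfect authentic cadence). The consequent spans mm. 12-19.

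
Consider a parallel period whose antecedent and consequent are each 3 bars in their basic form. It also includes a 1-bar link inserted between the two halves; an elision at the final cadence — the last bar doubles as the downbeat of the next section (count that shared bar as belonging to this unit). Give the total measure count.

7 measures

Basic parallel period: 3 + 3 = 6 bars.
6 (basic form) + 1 (link) = 7.
The elision shares a bar with the next section but does not change this unit's count.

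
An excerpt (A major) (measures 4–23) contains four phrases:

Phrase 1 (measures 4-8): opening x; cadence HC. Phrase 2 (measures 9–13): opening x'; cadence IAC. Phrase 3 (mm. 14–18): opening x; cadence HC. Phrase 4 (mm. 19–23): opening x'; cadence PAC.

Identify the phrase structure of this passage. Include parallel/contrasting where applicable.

Four phrases in two halves: the first half (measures 4–13) ends with an imperfect authentic cadence, the second (mm. 14–23) with a perfect authentic cadence — a large antecedent–consequent pair, i.e. a double period.
Phrase 3 begins with the same material as phrase 1, making it parallel.

parallel double period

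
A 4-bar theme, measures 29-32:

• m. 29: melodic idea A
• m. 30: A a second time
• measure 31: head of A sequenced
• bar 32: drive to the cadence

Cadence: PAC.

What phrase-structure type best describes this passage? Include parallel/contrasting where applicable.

Basic idea (measure 29) + its repetition (measure 30) form the presentation; fragmentation and cadence (mm. 31–32) form the continuation — the 4-bar whole is a sentence.

sentence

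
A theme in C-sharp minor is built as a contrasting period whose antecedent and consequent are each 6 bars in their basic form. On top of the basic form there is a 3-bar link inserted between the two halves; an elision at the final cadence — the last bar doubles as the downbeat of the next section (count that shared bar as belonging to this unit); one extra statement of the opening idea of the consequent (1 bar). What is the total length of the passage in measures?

Basic contrasting period: 6 + 6 = 12 bars.
12 (basic form) + 3 (link) + 1 (extra statement) = 16.
The elision shares a bar with the next section but does not change this unit's count.

16 measures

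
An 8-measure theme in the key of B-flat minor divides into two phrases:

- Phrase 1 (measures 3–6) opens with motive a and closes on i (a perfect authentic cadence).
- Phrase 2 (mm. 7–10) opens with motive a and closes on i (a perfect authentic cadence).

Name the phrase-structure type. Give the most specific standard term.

Both phrases have the same opening (a) and the same cadence (perfect authentic cadence): the second is a restatement, not a consequent, so this is a repeated phrase rather than a period.

repeated phrase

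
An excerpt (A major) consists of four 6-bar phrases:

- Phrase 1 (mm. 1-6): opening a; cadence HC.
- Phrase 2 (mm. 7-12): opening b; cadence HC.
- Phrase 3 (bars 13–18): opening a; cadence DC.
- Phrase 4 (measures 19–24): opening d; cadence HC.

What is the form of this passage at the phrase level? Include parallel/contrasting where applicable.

phrase group

Phrase 4 ends with a half cadence, no stronger than phrase 2's half cadence, so the four phrases do not form a double period; nor do phrases 3–4 duplicate 1–2, so it is not a repeated period. With no phrase reaching a conclusive cadence, the passage is a phrase group.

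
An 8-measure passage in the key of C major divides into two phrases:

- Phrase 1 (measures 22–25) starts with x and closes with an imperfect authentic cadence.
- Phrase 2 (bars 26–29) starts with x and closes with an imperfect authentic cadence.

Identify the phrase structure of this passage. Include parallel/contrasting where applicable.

repeated phrase

Both phrases have the same opening (x) and the same cadence (imperfect authentic cadence): the second is a restatement, not a consequent, so this is a repeated phrase rather than a period.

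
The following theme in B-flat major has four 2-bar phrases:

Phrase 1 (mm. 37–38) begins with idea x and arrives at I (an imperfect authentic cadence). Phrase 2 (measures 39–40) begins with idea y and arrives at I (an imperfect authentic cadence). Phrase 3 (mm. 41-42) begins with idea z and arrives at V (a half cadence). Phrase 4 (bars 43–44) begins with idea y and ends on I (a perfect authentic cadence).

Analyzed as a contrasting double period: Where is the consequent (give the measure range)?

measures 41–44

In a double period the four phrases pair into a large antecedent (phrases 1–2, ending imperfect authentic cadence) and a large consequent (phrases 3–4, ending perfect authentic cadence). The consequent spans bars 41-44.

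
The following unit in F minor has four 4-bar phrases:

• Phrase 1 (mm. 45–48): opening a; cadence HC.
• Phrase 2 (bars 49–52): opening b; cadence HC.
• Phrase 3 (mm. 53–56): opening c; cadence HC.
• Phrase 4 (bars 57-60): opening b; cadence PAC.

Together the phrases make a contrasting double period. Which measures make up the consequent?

measures 53–60

In a double period the first pair of phrases (ending half cadence) is the large antecedent and the second pair (ending perfect authentic cadence) is the large consequent; the consequent is measures 53–60.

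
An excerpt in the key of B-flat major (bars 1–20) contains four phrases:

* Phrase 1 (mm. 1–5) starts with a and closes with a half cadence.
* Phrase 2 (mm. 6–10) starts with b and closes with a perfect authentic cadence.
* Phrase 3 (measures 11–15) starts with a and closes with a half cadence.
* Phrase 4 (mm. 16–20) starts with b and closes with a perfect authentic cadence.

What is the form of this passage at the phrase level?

The cadence pattern HC–PAC–HC–PAC is weak–strong twice, and phrases 3–4 restate phrases 1–2: a period heard twice, not a double period (which would end weakly at phrase 2).

repeated period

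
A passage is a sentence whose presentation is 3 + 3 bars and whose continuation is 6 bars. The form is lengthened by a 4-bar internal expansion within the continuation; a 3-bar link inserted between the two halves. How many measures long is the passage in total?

Basic sentence: 3 + 3 + 6 = 12 bars.
12 (basic form) + 4 (internal expansion) + 3 (link) = 19.

19 measures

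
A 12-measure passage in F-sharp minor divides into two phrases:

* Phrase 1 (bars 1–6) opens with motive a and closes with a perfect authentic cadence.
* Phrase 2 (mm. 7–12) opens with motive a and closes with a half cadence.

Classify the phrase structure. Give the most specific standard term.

The second phrase closes with a half cadence, which is not stronger than the first phrase's perfect authentic cadence; without a weak→strong cadential pair there is no antecedent–consequent relationship, so this is a phrase group rather than a period.

phrase group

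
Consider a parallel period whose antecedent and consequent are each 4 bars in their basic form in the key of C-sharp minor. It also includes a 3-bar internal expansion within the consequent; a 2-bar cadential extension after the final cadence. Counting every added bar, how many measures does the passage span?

13 measures

Basic parallel period: 4 + 4 = 8 bars.
8 (basic form) + 3 (internal expansion) + 2 (cadential extension) = 13.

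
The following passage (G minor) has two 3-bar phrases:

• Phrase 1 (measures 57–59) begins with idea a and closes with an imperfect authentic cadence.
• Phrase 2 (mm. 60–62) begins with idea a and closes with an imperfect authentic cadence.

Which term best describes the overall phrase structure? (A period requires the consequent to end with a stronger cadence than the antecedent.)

repeated phrase

Both phrases have the same opening (a) and the same cadence (imperfect authentic cadence): the second is a restatement, not a consequent, so this is a repeated phrase rather than a period.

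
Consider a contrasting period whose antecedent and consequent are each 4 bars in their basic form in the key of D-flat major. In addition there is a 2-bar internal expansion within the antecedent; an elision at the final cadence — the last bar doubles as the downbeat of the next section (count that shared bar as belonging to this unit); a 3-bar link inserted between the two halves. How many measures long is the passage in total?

13 measures

Basic contrasting period: 4 + 4 = 8 bars.
8 (basic form) + 2 (internal expansion) + 3 (link) = 13.
The elision shares a bar with the next section but does not change this unit's count.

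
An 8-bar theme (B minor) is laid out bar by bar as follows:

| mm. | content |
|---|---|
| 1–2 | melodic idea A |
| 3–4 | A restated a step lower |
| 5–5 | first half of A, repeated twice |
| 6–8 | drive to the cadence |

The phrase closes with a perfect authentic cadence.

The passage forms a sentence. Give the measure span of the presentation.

The presentation of a sentence is the basic idea (bars 1–2) plus its repetition (bars 3-4); the presentation is therefore mm. 1–4.

measures 1–4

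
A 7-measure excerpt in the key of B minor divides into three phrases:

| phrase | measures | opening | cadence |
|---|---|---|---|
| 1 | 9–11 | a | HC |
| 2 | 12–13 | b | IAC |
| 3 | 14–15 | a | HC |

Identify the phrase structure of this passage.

The final phrase closes with a half cadence, which is not stronger than the preceding imperfect authentic cadence; the 3 phrases lack an overall antecedent–consequent design and so form a phrase group.

phrase group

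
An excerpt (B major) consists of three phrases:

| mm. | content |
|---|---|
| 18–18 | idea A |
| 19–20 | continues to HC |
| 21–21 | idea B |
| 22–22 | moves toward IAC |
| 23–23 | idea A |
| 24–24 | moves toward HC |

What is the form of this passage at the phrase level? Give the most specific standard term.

phrase group

The final phrase closes with a half cadence, which is not stronger than the preceding imperfect authentic cadence; the 3 phrases lack an overall antecedent–consequent design and so form a phrase group.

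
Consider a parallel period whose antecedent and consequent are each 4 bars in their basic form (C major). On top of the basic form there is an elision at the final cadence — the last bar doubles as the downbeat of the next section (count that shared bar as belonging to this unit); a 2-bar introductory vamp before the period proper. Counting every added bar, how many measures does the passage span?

10 measures

Basic parallel period: 4 + 4 = 8 bars.
8 (basic form) + 2 (introduction) = 10.
The elision shares a bar with the next section but does not change this unit's count.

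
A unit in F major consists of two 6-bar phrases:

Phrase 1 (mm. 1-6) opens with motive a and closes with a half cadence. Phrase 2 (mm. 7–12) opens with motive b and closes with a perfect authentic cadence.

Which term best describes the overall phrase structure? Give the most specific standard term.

Phrase 1 ends with a half cadence (weaker) and phrase 2 with a perfect authentic cadence (stronger): antecedent + consequent = a period.
The two phrases open with different material (a / b), so the period is contrasting.

contrasting period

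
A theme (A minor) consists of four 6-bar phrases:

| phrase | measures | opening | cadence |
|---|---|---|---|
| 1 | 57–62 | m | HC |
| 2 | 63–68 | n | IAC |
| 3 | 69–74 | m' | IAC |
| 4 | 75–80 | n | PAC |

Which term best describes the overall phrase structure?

Four phrases in two halves: the first half (bars 57–68) ends with an imperfect authentic cadence, the second (mm. 69-80) with a perfect authentic cadence — a large antecedent–consequent pair, i.e. a double period.
Phrase 3 begins with the same material as phrase 1, making it parallel.

parallel double period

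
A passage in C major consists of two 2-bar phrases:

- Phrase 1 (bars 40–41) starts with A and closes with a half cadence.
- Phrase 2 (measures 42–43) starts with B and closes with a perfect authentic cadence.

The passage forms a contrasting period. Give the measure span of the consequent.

The phrase ending with the weaker cadence (half cadence) is the antecedent; the one ending more conclusively (perfect authentic cadence) is the consequent. The consequent is measures 42–43.

measures 42–43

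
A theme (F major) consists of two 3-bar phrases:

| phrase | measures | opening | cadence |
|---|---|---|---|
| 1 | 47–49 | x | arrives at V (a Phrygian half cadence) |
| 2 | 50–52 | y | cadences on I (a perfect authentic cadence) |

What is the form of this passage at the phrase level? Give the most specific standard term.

Phrase 1 ends with a Phrygian half cadence (weaker) and phrase 2 with a perfect authentic cadence (stronger): antecedent + consequent = a period.
The two phrases open with different material (x / y), so the period is contrasting.

contrasting period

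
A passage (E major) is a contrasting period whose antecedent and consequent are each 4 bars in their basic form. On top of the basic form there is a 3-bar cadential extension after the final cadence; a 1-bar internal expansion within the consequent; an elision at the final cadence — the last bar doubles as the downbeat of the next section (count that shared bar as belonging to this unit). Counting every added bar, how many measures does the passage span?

Basic contrasting period: 4 + 4 = 8 bars.
8 (basic form) + 3 (cadential extension) + 1 (internal expansion) = 12.
The elision shares a bar with the next section but does not change this unit's count.

12 measures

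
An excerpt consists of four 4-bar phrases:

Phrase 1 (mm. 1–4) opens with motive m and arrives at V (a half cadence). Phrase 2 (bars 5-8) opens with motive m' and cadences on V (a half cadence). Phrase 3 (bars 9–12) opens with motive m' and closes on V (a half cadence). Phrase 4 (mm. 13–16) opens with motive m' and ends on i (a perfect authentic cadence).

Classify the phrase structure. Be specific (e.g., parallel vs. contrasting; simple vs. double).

Four phrases in two halves: the first half (mm. 1-8) ends with a half cadence, the second (mm. 9-16) with a perfect authentic cadence — a large antecedent–consequent pair, i.e. a double period.
Phrase 3 begins with the same material as phrase 1, making it parallel.

parallel double period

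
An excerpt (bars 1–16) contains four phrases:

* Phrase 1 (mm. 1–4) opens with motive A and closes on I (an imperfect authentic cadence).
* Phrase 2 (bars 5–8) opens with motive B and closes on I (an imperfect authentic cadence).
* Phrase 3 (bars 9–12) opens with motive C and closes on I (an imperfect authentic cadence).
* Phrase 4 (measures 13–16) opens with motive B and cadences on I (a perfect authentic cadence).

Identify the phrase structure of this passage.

contrasting double period

Four phrases in two halves: the first half (measures 1–8) ends with an imperfect authentic cadence, the second (measures 9–16) with a perfect authentic cadence — a large antecedent–consequent pair, i.e. a double period.
Phrase 3 begins with different material from phrase 1, making it contrasting.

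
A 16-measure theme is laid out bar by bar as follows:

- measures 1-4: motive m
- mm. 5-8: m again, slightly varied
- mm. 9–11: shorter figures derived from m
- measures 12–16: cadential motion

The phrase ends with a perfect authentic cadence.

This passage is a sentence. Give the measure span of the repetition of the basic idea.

The presentation of a sentence is the basic idea (bars 1-4) plus its repetition (mm. 5–8); the repetition of the basic idea is therefore mm. 5–8.

measures 5–8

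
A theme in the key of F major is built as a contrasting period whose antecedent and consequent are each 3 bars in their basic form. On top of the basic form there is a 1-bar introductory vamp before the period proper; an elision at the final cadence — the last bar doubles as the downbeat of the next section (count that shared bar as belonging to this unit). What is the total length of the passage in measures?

Basic contrasting period: 3 + 3 = 6 bars.
6 (basic form) + 1 (introduction) = 7.
The elision shares a bar with the next section but does not change this unit's count.

7 measures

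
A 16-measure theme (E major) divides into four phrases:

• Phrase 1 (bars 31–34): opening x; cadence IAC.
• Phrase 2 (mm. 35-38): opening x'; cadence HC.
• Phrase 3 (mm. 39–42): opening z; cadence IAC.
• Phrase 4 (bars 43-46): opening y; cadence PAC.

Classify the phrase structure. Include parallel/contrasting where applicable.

contrasting double period

Four phrases in two halves: the first half (measures 31–38) ends with a half cadence, the second (measures 39-46) with a perfect authentic cadence — a large antecedent–consequent pair, i.e. a double period.
Phrase 3 begins with different material from phrase 1, making it contrasting.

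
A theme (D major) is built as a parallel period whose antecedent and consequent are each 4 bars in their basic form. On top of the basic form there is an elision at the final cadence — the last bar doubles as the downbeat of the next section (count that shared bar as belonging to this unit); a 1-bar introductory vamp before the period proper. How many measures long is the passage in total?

Basic parallel period: 4 + 4 = 8 bars.
8 (basic form) + 1 (introduction) = 9.
The elision shares a bar with the next section but does not change this unit's count.

9 measures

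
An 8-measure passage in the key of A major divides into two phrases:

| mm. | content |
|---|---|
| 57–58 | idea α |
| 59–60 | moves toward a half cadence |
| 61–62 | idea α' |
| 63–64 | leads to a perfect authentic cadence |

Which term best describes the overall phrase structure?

parallel period

Phrase 1 ends with a half cadence (weaker) and phrase 2 with a perfect authentic cadence (stronger): antecedent + consequent = a period.
The two phrases open with the same material (α / α'), so the period is parallel.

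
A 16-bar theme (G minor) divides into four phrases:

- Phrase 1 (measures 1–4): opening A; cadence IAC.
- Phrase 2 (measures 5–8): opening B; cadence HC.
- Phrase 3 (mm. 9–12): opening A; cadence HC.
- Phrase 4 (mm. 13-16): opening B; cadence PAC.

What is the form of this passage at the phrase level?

parallel double period

Four phrases in two halves: the first half (mm. 1-8) ends with a half cadence, the second (measures 9-16) with a perfect authentic cadence — a large antecedent–consequent pair, i.e. a double period.
Phrase 3 begins with the same material as phrase 1, making it parallel.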